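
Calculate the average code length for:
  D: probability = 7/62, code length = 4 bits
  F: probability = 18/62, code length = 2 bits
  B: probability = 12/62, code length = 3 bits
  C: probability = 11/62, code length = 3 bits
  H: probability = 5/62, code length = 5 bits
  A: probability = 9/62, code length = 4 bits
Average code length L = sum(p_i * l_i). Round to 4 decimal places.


Weighted contributions p_i * l_i:
  D: (7/62) * 4 = 28/62
  F: (18/62) * 2 = 36/62
  B: (12/62) * 3 = 36/62
  C: (11/62) * 3 = 33/62
  H: (5/62) * 5 = 25/62
  A: (9/62) * 4 = 36/62
Sum = (28 + 36 + 36 + 33 + 25 + 36)/62 = 194/62

L = 194/62 = 3.1290 bits/symbol


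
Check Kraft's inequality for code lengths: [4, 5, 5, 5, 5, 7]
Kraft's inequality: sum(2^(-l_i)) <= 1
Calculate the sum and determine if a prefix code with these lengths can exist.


Sum = 2^(-4) + 2^(-5) + 2^(-5) + 2^(-5) + 2^(-5) + 2^(-7)
    = 0.0625 + 0.03125 + 0.03125 + 0.03125 + 0.03125 + 0.0078125
    = 25/128 = 0.1953125
Since 0.1953125 <= 1, Kraft's inequality IS satisfied.
A prefix code with these lengths CAN exist.

Kraft sum = 0.1953125. Satisfied.


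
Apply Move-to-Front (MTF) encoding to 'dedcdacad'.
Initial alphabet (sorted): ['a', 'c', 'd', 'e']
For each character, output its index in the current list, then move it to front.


MTF encoding:
'd': index 2 in ['a', 'c', 'd', 'e'] -> ['d', 'a', 'c', 'e']
'e': index 3 in ['d', 'a', 'c', 'e'] -> ['e', 'd', 'a', 'c']
'd': index 1 in ['e', 'd', 'a', 'c'] -> ['d', 'e', 'a', 'c']
'c': index 3 in ['d', 'e', 'a', 'c'] -> ['c', 'd', 'e', 'a']
'd': index 1 in ['c', 'd', 'e', 'a'] -> ['d', 'c', 'e', 'a']
'a': index 3 in ['d', 'c', 'e', 'a'] -> ['a', 'd', 'c', 'e']
'c': index 2 in ['a', 'd', 'c', 'e'] -> ['c', 'a', 'd', 'e']
'a': index 1 in ['c', 'a', 'd', 'e'] -> ['a', 'c', 'd', 'e']
'd': index 2 in ['a', 'c', 'd', 'e'] -> ['d', 'a', 'c', 'e']


Output: [2, 3, 1, 3, 1, 3, 2, 1, 2]


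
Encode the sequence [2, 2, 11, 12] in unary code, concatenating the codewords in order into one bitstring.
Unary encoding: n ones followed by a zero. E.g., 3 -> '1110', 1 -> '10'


Encode each number as n ones followed by a terminating 0:
  2 -> 110 (3 bits)
  2 -> 110 (3 bits)
  11 -> 111111111110 (12 bits)
  12 -> 1111111111110 (13 bits)
Total length = 3 + 3 + 12 + 13 = 31 bits.

Unary([2, 2, 11, 12]) = 1101101111111111101111111111110 (31 bits)


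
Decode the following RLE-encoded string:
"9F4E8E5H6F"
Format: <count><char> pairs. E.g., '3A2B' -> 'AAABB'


Expanding each <count><char> pair:
  9F -> 'FFFFFFFFF'
  4E -> 'EEEE'
  8E -> 'EEEEEEEE'
  5H -> 'HHHHH'
  6F -> 'FFFFFF'

Decoded = FFFFFFFFFEEEEEEEEEEEEHHHHHFFFFFF


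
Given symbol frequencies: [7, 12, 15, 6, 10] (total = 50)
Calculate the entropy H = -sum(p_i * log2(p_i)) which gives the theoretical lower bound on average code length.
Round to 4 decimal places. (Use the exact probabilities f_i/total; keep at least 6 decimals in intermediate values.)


Per-symbol terms -p_i * log2(p_i) with p_i = f_i/50:
  p = 7/50 = 0.140000: log2(p) = -2.836501, -p*log2(p) = 0.397110
  p = 12/50 = 0.240000: log2(p) = -2.058894, -p*log2(p) = 0.494134
  p = 15/50 = 0.300000: log2(p) = -1.736966, -p*log2(p) = 0.521090
  p = 6/50 = 0.120000: log2(p) = -3.058894, -p*log2(p) = 0.367067
  p = 10/50 = 0.200000: log2(p) = -2.321928, -p*log2(p) = 0.464386
H = 0.397110 + 0.494134 + 0.521090 + 0.367067 + 0.464386 = 2.243787

H = 2.2438 bits/symbol


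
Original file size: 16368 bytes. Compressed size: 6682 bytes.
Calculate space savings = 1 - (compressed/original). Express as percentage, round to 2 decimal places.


ratio = compressed/original = 6682/16368 = 0.408236
savings = 1 - ratio = 1 - 0.408236 = 0.591764
as a percentage: 0.591764 * 100 = 59.18%

Space savings = 1 - 6682/16368 = 59.18%


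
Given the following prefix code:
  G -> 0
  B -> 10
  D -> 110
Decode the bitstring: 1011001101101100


Decoding step by step:
Bits 10 -> B
Bits 110 -> D
Bits 0 -> G
Bits 110 -> D
Bits 110 -> D
Bits 110 -> D
Bits 0 -> G


Decoded message: BDGDDDG


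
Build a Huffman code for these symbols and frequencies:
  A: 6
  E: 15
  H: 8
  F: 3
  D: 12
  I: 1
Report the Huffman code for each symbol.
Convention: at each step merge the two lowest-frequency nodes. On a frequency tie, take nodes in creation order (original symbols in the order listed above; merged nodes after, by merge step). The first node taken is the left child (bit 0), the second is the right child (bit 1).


Huffman tree construction:
Step 1: Merge I(1) + F(3) = 4
Step 2: Merge (I+F)(4) + A(6) = 10
Step 3: Merge H(8) + ((I+F)+A)(10) = 18
Step 4: Merge D(12) + E(15) = 27
Step 5: Merge (H+((I+F)+A))(18) + (D+E)(27) = 45
Read each symbol's code off the tree from the root (left child = 0, right child = 1).

Codes:
  A: 011 (length 3)
  E: 11 (length 2)
  H: 00 (length 2)
  F: 0101 (length 4)
  D: 10 (length 2)
  I: 0100 (length 4)
Average code length: 104/45 = 2.3111 bits/symbol


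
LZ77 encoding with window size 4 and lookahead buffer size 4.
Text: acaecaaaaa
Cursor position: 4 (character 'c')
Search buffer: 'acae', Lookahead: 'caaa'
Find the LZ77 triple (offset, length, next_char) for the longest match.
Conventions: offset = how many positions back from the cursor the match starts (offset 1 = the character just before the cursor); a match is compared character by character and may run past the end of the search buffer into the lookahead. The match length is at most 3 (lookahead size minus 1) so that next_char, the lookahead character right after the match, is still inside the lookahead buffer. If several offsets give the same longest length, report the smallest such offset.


Try each offset into the search buffer:
  offset=1 (pos 3, char 'e'): match length 0
  offset=2 (pos 2, char 'a'): match length 0
  offset=3 (pos 1, char 'c'): match length 2
  offset=4 (pos 0, char 'a'): match length 0
Longest match has length 2 at offset 3.
next_char = character at position 4 + 2 = 6 -> 'a'

Best match: offset=3, length=2 (matching 'ca' starting at position 1)
LZ77 triple: (3, 2, 'a')


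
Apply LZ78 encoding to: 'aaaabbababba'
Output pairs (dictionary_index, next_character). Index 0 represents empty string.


LZ78 encoding steps:
Dictionary: {0: ''}
Step 1: w='' (idx 0), next='a' -> output (0, 'a'), add 'a' as idx 1
Step 2: w='a' (idx 1), next='a' -> output (1, 'a'), add 'aa' as idx 2
Step 3: w='a' (idx 1), next='b' -> output (1, 'b'), add 'ab' as idx 3
Step 4: w='' (idx 0), next='b' -> output (0, 'b'), add 'b' as idx 4
Step 5: w='ab' (idx 3), next='a' -> output (3, 'a'), add 'aba' as idx 5
Step 6: w='b' (idx 4), next='b' -> output (4, 'b'), add 'bb' as idx 6
Step 7: w='a' (idx 1), end of input -> output (1, '')


Encoded: [(0, 'a'), (1, 'a'), (1, 'b'), (0, 'b'), (3, 'a'), (4, 'b'), (1, '')]


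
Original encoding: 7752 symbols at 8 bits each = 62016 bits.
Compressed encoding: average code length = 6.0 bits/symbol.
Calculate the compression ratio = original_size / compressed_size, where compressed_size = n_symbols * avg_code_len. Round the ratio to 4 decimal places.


original_size = n_symbols * orig_bits = 7752 * 8 = 62016 bits
compressed_size = n_symbols * avg_code_len = 7752 * 6.0 = 46512.0 bits
ratio = original_size / compressed_size = 62016 / 46512.0 = 1.3333

Compression ratio = 1.3333


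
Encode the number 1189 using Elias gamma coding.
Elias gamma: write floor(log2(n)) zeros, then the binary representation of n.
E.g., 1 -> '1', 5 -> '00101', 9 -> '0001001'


num_bits = floor(log2(1189)) + 1 = 11
leading_zeros = num_bits - 1 = 10
binary(1189) = 10010100101

Elias gamma(1189) = '0000000000' + '10010100101' = 000000000010010100101 (21 bits)


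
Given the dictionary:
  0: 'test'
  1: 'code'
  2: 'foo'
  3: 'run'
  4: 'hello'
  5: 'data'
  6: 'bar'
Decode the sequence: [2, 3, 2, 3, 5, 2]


Look up each index in the dictionary:
  2 -> 'foo'
  3 -> 'run'
  2 -> 'foo'
  3 -> 'run'
  5 -> 'data'
  2 -> 'foo'

Decoded: "foo run foo run data foo"


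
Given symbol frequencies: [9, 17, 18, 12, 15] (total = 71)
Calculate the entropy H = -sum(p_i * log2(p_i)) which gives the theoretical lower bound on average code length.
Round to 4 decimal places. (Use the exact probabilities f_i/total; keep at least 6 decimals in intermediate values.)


Per-symbol terms -p_i * log2(p_i) with p_i = f_i/71:
  p = 9/71 = 0.126761: log2(p) = -2.979822, -p*log2(p) = 0.377724
  p = 17/71 = 0.239437: log2(p) = -2.062284, -p*log2(p) = 0.493786
  p = 18/71 = 0.253521: log2(p) = -1.979822, -p*log2(p) = 0.501927
  p = 12/71 = 0.169014: log2(p) = -2.564785, -p*log2(p) = 0.433485
  p = 15/71 = 0.211268: log2(p) = -2.242857, -p*log2(p) = 0.473843
H = 0.377724 + 0.493786 + 0.501927 + 0.433485 + 0.473843 = 2.280765

H = 2.2808 bits/symbol


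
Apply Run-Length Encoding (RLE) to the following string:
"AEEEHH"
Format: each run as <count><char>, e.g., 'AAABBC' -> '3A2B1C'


Scanning runs left to right:
  i=0: run of 'A' x 1 -> '1A'
  i=1: run of 'E' x 3 -> '3E'
  i=4: run of 'H' x 2 -> '2H'

RLE = 1A3E2H


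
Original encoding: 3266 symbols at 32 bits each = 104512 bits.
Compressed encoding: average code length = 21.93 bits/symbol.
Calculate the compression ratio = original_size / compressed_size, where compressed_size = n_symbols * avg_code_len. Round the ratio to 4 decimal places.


original_size = n_symbols * orig_bits = 3266 * 32 = 104512 bits
compressed_size = n_symbols * avg_code_len = 3266 * 21.93 = 71623.38 bits
ratio = original_size / compressed_size = 104512 / 71623.38 = 1.4592

Compression ratio = 1.4592


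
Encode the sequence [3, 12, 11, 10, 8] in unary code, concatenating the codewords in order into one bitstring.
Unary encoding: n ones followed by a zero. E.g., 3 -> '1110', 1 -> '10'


Encode each number as n ones followed by a terminating 0:
  3 -> 1110 (4 bits)
  12 -> 1111111111110 (13 bits)
  11 -> 111111111110 (12 bits)
  10 -> 11111111110 (11 bits)
  8 -> 111111110 (9 bits)
Total length = 4 + 13 + 12 + 11 + 9 = 49 bits.

Unary([3, 12, 11, 10, 8]) = 1110111111111111011111111111011111111110111111110 (49 bits)


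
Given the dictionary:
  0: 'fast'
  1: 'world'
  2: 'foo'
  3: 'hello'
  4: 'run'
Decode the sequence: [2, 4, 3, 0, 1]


Look up each index in the dictionary:
  2 -> 'foo'
  4 -> 'run'
  3 -> 'hello'
  0 -> 'fast'
  1 -> 'world'

Decoded: "foo run hello fast world"


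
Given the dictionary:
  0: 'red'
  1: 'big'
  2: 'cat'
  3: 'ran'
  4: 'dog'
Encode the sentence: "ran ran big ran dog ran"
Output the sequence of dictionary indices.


Look up each word in the dictionary:
  'ran' -> 3
  'ran' -> 3
  'big' -> 1
  'ran' -> 3
  'dog' -> 4
  'ran' -> 3

Encoded: [3, 3, 1, 3, 4, 3]


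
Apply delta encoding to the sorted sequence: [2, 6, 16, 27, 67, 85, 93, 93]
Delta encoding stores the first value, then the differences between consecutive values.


First value: 2
Deltas:
  6 - 2 = 4
  16 - 6 = 10
  27 - 16 = 11
  67 - 27 = 40
  85 - 67 = 18
  93 - 85 = 8
  93 - 93 = 0


Delta encoded: [2, 4, 10, 11, 40, 18, 8, 0]


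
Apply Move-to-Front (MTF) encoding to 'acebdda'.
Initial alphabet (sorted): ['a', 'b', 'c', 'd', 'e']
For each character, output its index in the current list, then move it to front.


MTF encoding:
'a': index 0 in ['a', 'b', 'c', 'd', 'e'] -> ['a', 'b', 'c', 'd', 'e']
'c': index 2 in ['a', 'b', 'c', 'd', 'e'] -> ['c', 'a', 'b', 'd', 'e']
'e': index 4 in ['c', 'a', 'b', 'd', 'e'] -> ['e', 'c', 'a', 'b', 'd']
'b': index 3 in ['e', 'c', 'a', 'b', 'd'] -> ['b', 'e', 'c', 'a', 'd']
'd': index 4 in ['b', 'e', 'c', 'a', 'd'] -> ['d', 'b', 'e', 'c', 'a']
'd': index 0 in ['d', 'b', 'e', 'c', 'a'] -> ['d', 'b', 'e', 'c', 'a']
'a': index 4 in ['d', 'b', 'e', 'c', 'a'] -> ['a', 'd', 'b', 'e', 'c']


Output: [0, 2, 4, 3, 4, 0, 4]


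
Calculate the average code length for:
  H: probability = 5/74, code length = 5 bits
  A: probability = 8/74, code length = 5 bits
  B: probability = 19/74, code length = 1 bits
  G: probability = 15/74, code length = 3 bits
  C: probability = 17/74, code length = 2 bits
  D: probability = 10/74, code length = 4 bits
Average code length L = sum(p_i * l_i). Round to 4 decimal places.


Weighted contributions p_i * l_i:
  H: (5/74) * 5 = 25/74
  A: (8/74) * 5 = 40/74
  B: (19/74) * 1 = 19/74
  G: (15/74) * 3 = 45/74
  C: (17/74) * 2 = 34/74
  D: (10/74) * 4 = 40/74
Sum = (25 + 40 + 19 + 45 + 34 + 40)/74 = 203/74

L = 203/74 = 2.7432 bits/symbol


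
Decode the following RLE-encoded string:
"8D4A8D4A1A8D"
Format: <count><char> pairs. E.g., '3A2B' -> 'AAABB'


Expanding each <count><char> pair:
  8D -> 'DDDDDDDD'
  4A -> 'AAAA'
  8D -> 'DDDDDDDD'
  4A -> 'AAAA'
  1A -> 'A'
  8D -> 'DDDDDDDD'

Decoded = DDDDDDDDAAAADDDDDDDDAAAAADDDDDDDD


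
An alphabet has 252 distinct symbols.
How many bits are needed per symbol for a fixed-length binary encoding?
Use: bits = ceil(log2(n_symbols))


log2(252) = 7.9773
Bracket: 2^7 = 128 < 252 <= 2^8 = 256
So ceil(log2(252)) = 8

bits = ceil(log2(252)) = ceil(7.9773) = 8 bits


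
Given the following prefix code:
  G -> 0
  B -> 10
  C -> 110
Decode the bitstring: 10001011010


Decoding step by step:
Bits 10 -> B
Bits 0 -> G
Bits 0 -> G
Bits 10 -> B
Bits 110 -> C
Bits 10 -> B


Decoded message: BGGBCB


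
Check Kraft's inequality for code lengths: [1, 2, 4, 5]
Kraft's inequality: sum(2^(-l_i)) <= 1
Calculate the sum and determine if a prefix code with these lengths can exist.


Sum = 2^(-1) + 2^(-2) + 2^(-4) + 2^(-5)
    = 0.5 + 0.25 + 0.0625 + 0.03125
    = 27/32 = 0.84375
Since 0.84375 <= 1, Kraft's inequality IS satisfied.
A prefix code with these lengths CAN exist.

Kraft sum = 0.84375. Satisfied.


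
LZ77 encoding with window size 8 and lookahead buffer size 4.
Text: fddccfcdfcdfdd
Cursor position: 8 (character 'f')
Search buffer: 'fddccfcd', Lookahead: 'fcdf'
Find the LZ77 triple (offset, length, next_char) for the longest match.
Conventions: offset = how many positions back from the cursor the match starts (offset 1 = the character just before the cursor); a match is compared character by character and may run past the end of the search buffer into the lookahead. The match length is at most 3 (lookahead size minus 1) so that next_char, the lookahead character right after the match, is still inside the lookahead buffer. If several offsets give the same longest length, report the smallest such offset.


Try each offset into the search buffer:
  offset=1 (pos 7, char 'd'): match length 0
  offset=2 (pos 6, char 'c'): match length 0
  offset=3 (pos 5, char 'f'): match length 3
  offset=4 (pos 4, char 'c'): match length 0
  offset=5 (pos 3, char 'c'): match length 0
  offset=6 (pos 2, char 'd'): match length 0
  offset=7 (pos 1, char 'd'): match length 0
  offset=8 (pos 0, char 'f'): match length 1
Longest match has length 3 at offset 3.
next_char = character at position 8 + 3 = 11 -> 'f'

Best match: offset=3, length=3 (matching 'fcd' starting at position 5)
LZ77 triple: (3, 3, 'f')


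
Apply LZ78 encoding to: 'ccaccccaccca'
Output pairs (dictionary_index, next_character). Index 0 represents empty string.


LZ78 encoding steps:
Dictionary: {0: ''}
Step 1: w='' (idx 0), next='c' -> output (0, 'c'), add 'c' as idx 1
Step 2: w='c' (idx 1), next='a' -> output (1, 'a'), add 'ca' as idx 2
Step 3: w='c' (idx 1), next='c' -> output (1, 'c'), add 'cc' as idx 3
Step 4: w='cc' (idx 3), next='a' -> output (3, 'a'), add 'cca' as idx 4
Step 5: w='cc' (idx 3), next='c' -> output (3, 'c'), add 'ccc' as idx 5
Step 6: w='' (idx 0), next='a' -> output (0, 'a'), add 'a' as idx 6


Encoded: [(0, 'c'), (1, 'a'), (1, 'c'), (3, 'a'), (3, 'c'), (0, 'a')]


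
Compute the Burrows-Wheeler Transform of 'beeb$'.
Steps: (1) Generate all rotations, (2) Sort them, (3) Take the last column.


Rotations (sorted):
  0: $beeb -> last char: b
  1: b$bee -> last char: e
  2: beeb$ -> last char: $
  3: eb$be -> last char: e
  4: eeb$b -> last char: b


BWT = be$eb


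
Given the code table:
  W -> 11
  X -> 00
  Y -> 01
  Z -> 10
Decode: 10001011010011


Decoding:
10 -> Z
00 -> X
10 -> Z
11 -> W
01 -> Y
00 -> X
11 -> W


Result: ZXZWYXW


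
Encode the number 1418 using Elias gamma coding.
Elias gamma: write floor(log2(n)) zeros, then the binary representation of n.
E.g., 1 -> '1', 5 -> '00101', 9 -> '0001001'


num_bits = floor(log2(1418)) + 1 = 11
leading_zeros = num_bits - 1 = 10
binary(1418) = 10110001010

Elias gamma(1418) = '0000000000' + '10110001010' = 000000000010110001010 (21 bits)


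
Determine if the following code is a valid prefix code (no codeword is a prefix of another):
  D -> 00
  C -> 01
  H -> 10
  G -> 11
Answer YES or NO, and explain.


Checking each pair (does one codeword prefix another?):
  D='00' vs C='01': no prefix
  D='00' vs H='10': no prefix
  D='00' vs G='11': no prefix
  C='01' vs D='00': no prefix
  C='01' vs H='10': no prefix
  C='01' vs G='11': no prefix
  H='10' vs D='00': no prefix
  H='10' vs C='01': no prefix
  H='10' vs G='11': no prefix
  G='11' vs D='00': no prefix
  G='11' vs C='01': no prefix
  G='11' vs H='10': no prefix
No violation found over all pairs.

YES -- this is a valid prefix code. No codeword is a prefix of any other codeword.


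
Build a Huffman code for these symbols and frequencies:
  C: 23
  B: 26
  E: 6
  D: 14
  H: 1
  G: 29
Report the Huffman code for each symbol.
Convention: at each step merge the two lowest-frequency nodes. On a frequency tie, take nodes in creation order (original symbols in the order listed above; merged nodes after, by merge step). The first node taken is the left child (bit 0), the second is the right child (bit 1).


Huffman tree construction:
Step 1: Merge H(1) + E(6) = 7
Step 2: Merge (H+E)(7) + D(14) = 21
Step 3: Merge ((H+E)+D)(21) + C(23) = 44
Step 4: Merge B(26) + G(29) = 55
Step 5: Merge (((H+E)+D)+C)(44) + (B+G)(55) = 99
Read each symbol's code off the tree from the root (left child = 0, right child = 1).

Codes:
  C: 01 (length 2)
  B: 10 (length 2)
  E: 0001 (length 4)
  D: 001 (length 3)
  H: 0000 (length 4)
  G: 11 (length 2)
Average code length: 226/99 = 2.2828 bits/symbol


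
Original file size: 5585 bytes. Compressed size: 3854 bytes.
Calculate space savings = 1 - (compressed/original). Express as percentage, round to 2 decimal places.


ratio = compressed/original = 3854/5585 = 0.690063
savings = 1 - ratio = 1 - 0.690063 = 0.309937
as a percentage: 0.309937 * 100 = 30.99%

Space savings = 1 - 3854/5585 = 30.99%


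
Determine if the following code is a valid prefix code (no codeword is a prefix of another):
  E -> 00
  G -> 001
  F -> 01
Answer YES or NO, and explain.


Checking each pair (does one codeword prefix another?):
  E='00' vs G='001': prefix -- VIOLATION

NO -- this is NOT a valid prefix code. E (00) is a prefix of G (001).


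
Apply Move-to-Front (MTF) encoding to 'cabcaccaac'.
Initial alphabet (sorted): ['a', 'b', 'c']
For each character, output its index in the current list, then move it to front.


MTF encoding:
'c': index 2 in ['a', 'b', 'c'] -> ['c', 'a', 'b']
'a': index 1 in ['c', 'a', 'b'] -> ['a', 'c', 'b']
'b': index 2 in ['a', 'c', 'b'] -> ['b', 'a', 'c']
'c': index 2 in ['b', 'a', 'c'] -> ['c', 'b', 'a']
'a': index 2 in ['c', 'b', 'a'] -> ['a', 'c', 'b']
'c': index 1 in ['a', 'c', 'b'] -> ['c', 'a', 'b']
'c': index 0 in ['c', 'a', 'b'] -> ['c', 'a', 'b']
'a': index 1 in ['c', 'a', 'b'] -> ['a', 'c', 'b']
'a': index 0 in ['a', 'c', 'b'] -> ['a', 'c', 'b']
'c': index 1 in ['a', 'c', 'b'] -> ['c', 'a', 'b']


Output: [2, 1, 2, 2, 2, 1, 0, 1, 0, 1]


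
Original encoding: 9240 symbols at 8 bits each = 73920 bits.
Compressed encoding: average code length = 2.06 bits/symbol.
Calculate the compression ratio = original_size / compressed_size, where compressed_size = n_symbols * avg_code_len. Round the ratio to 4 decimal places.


original_size = n_symbols * orig_bits = 9240 * 8 = 73920 bits
compressed_size = n_symbols * avg_code_len = 9240 * 2.06 = 19034.4 bits
ratio = original_size / compressed_size = 73920 / 19034.4 = 3.8835

Compression ratio = 3.8835


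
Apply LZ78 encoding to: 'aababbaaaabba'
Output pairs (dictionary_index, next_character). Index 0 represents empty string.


LZ78 encoding steps:
Dictionary: {0: ''}
Step 1: w='' (idx 0), next='a' -> output (0, 'a'), add 'a' as idx 1
Step 2: w='a' (idx 1), next='b' -> output (1, 'b'), add 'ab' as idx 2
Step 3: w='ab' (idx 2), next='b' -> output (2, 'b'), add 'abb' as idx 3
Step 4: w='a' (idx 1), next='a' -> output (1, 'a'), add 'aa' as idx 4
Step 5: w='aa' (idx 4), next='b' -> output (4, 'b'), add 'aab' as idx 5
Step 6: w='' (idx 0), next='b' -> output (0, 'b'), add 'b' as idx 6
Step 7: w='a' (idx 1), end of input -> output (1, '')


Encoded: [(0, 'a'), (1, 'b'), (2, 'b'), (1, 'a'), (4, 'b'), (0, 'b'), (1, '')]


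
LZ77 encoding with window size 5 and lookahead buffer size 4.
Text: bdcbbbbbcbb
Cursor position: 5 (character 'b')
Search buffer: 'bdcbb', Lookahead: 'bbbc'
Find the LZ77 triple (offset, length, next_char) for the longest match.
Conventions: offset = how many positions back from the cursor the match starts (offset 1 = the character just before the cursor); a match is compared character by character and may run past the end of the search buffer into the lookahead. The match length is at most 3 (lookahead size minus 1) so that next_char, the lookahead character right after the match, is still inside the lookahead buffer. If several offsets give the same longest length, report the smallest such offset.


Try each offset into the search buffer:
  offset=1 (pos 4, char 'b'): match length 3
  offset=2 (pos 3, char 'b'): match length 3
  offset=3 (pos 2, char 'c'): match length 0
  offset=4 (pos 1, char 'd'): match length 0
  offset=5 (pos 0, char 'b'): match length 1
Longest match has length 3, found at offsets 1, 2; take the smallest, offset 1.
next_char = character at position 5 + 3 = 8 -> 'c'

Best match: offset=1, length=3 (matching 'bbb' starting at position 4)
LZ77 triple: (1, 3, 'c')


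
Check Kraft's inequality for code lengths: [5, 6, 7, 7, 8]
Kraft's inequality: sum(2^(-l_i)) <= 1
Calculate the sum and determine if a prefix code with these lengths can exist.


Sum = 2^(-5) + 2^(-6) + 2^(-7) + 2^(-7) + 2^(-8)
    = 0.03125 + 0.015625 + 0.0078125 + 0.0078125 + 0.00390625
    = 17/256 = 0.06640625
Since 0.06640625 <= 1, Kraft's inequality IS satisfied.
A prefix code with these lengths CAN exist.

Kraft sum = 0.06640625. Satisfied.


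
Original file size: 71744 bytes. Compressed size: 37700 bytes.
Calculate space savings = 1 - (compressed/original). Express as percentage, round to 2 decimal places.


ratio = compressed/original = 37700/71744 = 0.525479
savings = 1 - ratio = 1 - 0.525479 = 0.474521
as a percentage: 0.474521 * 100 = 47.45%

Space savings = 1 - 37700/71744 = 47.45%


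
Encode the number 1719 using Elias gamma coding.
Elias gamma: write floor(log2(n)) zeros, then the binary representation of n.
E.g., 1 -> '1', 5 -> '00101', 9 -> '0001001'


num_bits = floor(log2(1719)) + 1 = 11
leading_zeros = num_bits - 1 = 10
binary(1719) = 11010110111

Elias gamma(1719) = '0000000000' + '11010110111' = 000000000011010110111 (21 bits)


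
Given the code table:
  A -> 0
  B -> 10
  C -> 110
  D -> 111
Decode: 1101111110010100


Decoding:
110 -> C
111 -> D
111 -> D
0 -> A
0 -> A
10 -> B
10 -> B
0 -> A


Result: CDDAABBA


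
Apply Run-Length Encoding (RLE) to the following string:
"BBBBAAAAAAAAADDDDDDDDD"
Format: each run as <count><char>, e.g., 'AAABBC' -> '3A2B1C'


Scanning runs left to right:
  i=0: run of 'B' x 4 -> '4B'
  i=4: run of 'A' x 9 -> '9A'
  i=13: run of 'D' x 9 -> '9D'

RLE = 4B9A9D


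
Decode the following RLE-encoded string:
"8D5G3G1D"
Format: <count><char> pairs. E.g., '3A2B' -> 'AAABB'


Expanding each <count><char> pair:
  8D -> 'DDDDDDDD'
  5G -> 'GGGGG'
  3G -> 'GGG'
  1D -> 'D'

Decoded = DDDDDDDDGGGGGGGGD


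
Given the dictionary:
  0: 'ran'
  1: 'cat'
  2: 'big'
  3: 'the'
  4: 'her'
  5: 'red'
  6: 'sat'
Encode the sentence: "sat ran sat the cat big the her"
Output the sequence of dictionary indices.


Look up each word in the dictionary:
  'sat' -> 6
  'ran' -> 0
  'sat' -> 6
  'the' -> 3
  'cat' -> 1
  'big' -> 2
  'the' -> 3
  'her' -> 4

Encoded: [6, 0, 6, 3, 1, 2, 3, 4]


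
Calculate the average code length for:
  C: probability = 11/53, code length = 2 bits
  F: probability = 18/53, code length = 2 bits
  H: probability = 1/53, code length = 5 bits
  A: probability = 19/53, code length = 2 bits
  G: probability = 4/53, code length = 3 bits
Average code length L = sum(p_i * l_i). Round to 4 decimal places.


Weighted contributions p_i * l_i:
  C: (11/53) * 2 = 22/53
  F: (18/53) * 2 = 36/53
  H: (1/53) * 5 = 5/53
  A: (19/53) * 2 = 38/53
  G: (4/53) * 3 = 12/53
Sum = (22 + 36 + 5 + 38 + 12)/53 = 113/53

L = 113/53 = 2.1321 bits/symbol


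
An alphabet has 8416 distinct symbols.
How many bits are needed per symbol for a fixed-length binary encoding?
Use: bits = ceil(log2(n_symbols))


log2(8416) = 13.0389
Bracket: 2^13 = 8192 < 8416 <= 2^14 = 16384
So ceil(log2(8416)) = 14

bits = ceil(log2(8416)) = ceil(13.0389) = 14 bits


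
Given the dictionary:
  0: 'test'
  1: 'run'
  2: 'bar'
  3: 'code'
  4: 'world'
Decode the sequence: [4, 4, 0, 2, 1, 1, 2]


Look up each index in the dictionary:
  4 -> 'world'
  4 -> 'world'
  0 -> 'test'
  2 -> 'bar'
  1 -> 'run'
  1 -> 'run'
  2 -> 'bar'

Decoded: "world world test bar run run bar"


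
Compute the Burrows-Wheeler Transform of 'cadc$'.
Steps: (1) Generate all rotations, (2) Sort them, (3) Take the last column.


Rotations (sorted):
  0: $cadc -> last char: c
  1: adc$c -> last char: c
  2: c$cad -> last char: d
  3: cadc$ -> last char: $
  4: dc$ca -> last char: a


BWT = ccd$a


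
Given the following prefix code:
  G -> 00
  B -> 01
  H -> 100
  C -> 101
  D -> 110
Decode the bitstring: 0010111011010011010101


Decoding step by step:
Bits 00 -> G
Bits 101 -> C
Bits 110 -> D
Bits 110 -> D
Bits 100 -> H
Bits 110 -> D
Bits 101 -> C
Bits 01 -> B


Decoded message: GCDDHDCB


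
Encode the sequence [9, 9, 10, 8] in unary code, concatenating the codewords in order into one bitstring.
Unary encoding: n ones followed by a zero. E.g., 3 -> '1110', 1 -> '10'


Encode each number as n ones followed by a terminating 0:
  9 -> 1111111110 (10 bits)
  9 -> 1111111110 (10 bits)
  10 -> 11111111110 (11 bits)
  8 -> 111111110 (9 bits)
Total length = 10 + 10 + 11 + 9 = 40 bits.

Unary([9, 9, 10, 8]) = 1111111110111111111011111111110111111110 (40 bits)


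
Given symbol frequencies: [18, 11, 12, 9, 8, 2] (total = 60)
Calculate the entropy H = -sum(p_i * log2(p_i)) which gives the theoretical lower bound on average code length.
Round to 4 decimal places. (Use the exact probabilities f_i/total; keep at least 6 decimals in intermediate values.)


Per-symbol terms -p_i * log2(p_i) with p_i = f_i/60:
  p = 18/60 = 0.300000: log2(p) = -1.736966, -p*log2(p) = 0.521090
  p = 11/60 = 0.183333: log2(p) = -2.447459, -p*log2(p) = 0.448701
  p = 12/60 = 0.200000: log2(p) = -2.321928, -p*log2(p) = 0.464386
  p = 9/60 = 0.150000: log2(p) = -2.736966, -p*log2(p) = 0.410545
  p = 8/60 = 0.133333: log2(p) = -2.906891, -p*log2(p) = 0.387585
  p = 2/60 = 0.033333: log2(p) = -4.906891, -p*log2(p) = 0.163563
H = 0.521090 + 0.448701 + 0.464386 + 0.410545 + 0.387585 + 0.163563 = 2.395870

H = 2.3959 bits/symbol


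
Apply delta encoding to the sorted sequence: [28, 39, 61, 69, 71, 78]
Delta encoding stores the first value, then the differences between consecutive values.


First value: 28
Deltas:
  39 - 28 = 11
  61 - 39 = 22
  69 - 61 = 8
  71 - 69 = 2
  78 - 71 = 7


Delta encoded: [28, 11, 22, 8, 2, 7]


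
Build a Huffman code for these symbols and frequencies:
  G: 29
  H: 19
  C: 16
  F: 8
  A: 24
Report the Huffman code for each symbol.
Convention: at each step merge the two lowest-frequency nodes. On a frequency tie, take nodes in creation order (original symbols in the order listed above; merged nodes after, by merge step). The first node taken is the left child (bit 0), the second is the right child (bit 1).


Huffman tree construction:
Step 1: Merge F(8) + C(16) = 24
Step 2: Merge H(19) + A(24) = 43
Step 3: Merge (F+C)(24) + G(29) = 53
Step 4: Merge (H+A)(43) + ((F+C)+G)(53) = 96
Read each symbol's code off the tree from the root (left child = 0, right child = 1).

Codes:
  G: 11 (length 2)
  H: 00 (length 2)
  C: 101 (length 3)
  F: 100 (length 3)
  A: 01 (length 2)
Average code length: 216/96 = 2.2500 bits/symbol


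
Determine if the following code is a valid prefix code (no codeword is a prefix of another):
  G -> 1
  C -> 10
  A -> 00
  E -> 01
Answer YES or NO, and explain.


Checking each pair (does one codeword prefix another?):
  G='1' vs C='10': prefix -- VIOLATION

NO -- this is NOT a valid prefix code. G (1) is a prefix of C (10).


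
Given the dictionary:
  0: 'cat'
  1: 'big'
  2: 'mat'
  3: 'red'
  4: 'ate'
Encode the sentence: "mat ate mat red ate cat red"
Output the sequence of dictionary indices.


Look up each word in the dictionary:
  'mat' -> 2
  'ate' -> 4
  'mat' -> 2
  'red' -> 3
  'ate' -> 4
  'cat' -> 0
  'red' -> 3

Encoded: [2, 4, 2, 3, 4, 0, 3]


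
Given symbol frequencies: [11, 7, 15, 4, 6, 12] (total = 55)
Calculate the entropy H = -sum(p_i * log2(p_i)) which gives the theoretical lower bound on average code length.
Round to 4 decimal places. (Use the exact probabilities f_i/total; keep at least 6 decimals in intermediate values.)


Per-symbol terms -p_i * log2(p_i) with p_i = f_i/55:
  p = 11/55 = 0.200000: log2(p) = -2.321928, -p*log2(p) = 0.464386
  p = 7/55 = 0.127273: log2(p) = -2.974005, -p*log2(p) = 0.378510
  p = 15/55 = 0.272727: log2(p) = -1.874469, -p*log2(p) = 0.511219
  p = 4/55 = 0.072727: log2(p) = -3.781360, -p*log2(p) = 0.275008
  p = 6/55 = 0.109091: log2(p) = -3.196397, -p*log2(p) = 0.348698
  p = 12/55 = 0.218182: log2(p) = -2.196397, -p*log2(p) = 0.479214
H = 0.464386 + 0.378510 + 0.511219 + 0.275008 + 0.348698 + 0.479214 = 2.457035

H = 2.457 bits/symbol


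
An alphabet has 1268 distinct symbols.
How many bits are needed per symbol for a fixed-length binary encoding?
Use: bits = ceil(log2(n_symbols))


log2(1268) = 10.3083
Bracket: 2^10 = 1024 < 1268 <= 2^11 = 2048
So ceil(log2(1268)) = 11

bits = ceil(log2(1268)) = ceil(10.3083) = 11 bits


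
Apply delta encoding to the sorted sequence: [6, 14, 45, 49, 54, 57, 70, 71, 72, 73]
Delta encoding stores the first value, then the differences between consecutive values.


First value: 6
Deltas:
  14 - 6 = 8
  45 - 14 = 31
  49 - 45 = 4
  54 - 49 = 5
  57 - 54 = 3
  70 - 57 = 13
  71 - 70 = 1
  72 - 71 = 1
  73 - 72 = 1


Delta encoded: [6, 8, 31, 4, 5, 3, 13, 1, 1, 1]


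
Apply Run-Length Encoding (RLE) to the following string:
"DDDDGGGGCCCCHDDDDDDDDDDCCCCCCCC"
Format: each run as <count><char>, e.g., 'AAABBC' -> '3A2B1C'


Scanning runs left to right:
  i=0: run of 'D' x 4 -> '4D'
  i=4: run of 'G' x 4 -> '4G'
  i=8: run of 'C' x 4 -> '4C'
  i=12: run of 'H' x 1 -> '1H'
  i=13: run of 'D' x 10 -> '10D'
  i=23: run of 'C' x 8 -> '8C'

RLE = 4D4G4C1H10D8C


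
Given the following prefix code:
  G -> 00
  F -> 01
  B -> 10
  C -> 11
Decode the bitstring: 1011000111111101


Decoding step by step:
Bits 10 -> B
Bits 11 -> C
Bits 00 -> G
Bits 01 -> F
Bits 11 -> C
Bits 11 -> C
Bits 11 -> C
Bits 01 -> F


Decoded message: BCGFCCCF


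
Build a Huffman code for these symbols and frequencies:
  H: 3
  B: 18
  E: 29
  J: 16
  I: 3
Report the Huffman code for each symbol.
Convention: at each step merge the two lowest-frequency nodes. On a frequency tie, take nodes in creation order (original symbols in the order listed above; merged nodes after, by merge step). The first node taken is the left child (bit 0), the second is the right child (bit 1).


Huffman tree construction:
Step 1: Merge H(3) + I(3) = 6
Step 2: Merge (H+I)(6) + J(16) = 22
Step 3: Merge B(18) + ((H+I)+J)(22) = 40
Step 4: Merge E(29) + (B+((H+I)+J))(40) = 69
Read each symbol's code off the tree from the root (left child = 0, right child = 1).

Codes:
  H: 1100 (length 4)
  B: 10 (length 2)
  E: 0 (length 1)
  J: 111 (length 3)
  I: 1101 (length 4)
Average code length: 137/69 = 1.9855 bits/symbol


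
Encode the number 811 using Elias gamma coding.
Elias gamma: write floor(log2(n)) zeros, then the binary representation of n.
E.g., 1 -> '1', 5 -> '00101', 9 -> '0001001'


num_bits = floor(log2(811)) + 1 = 10
leading_zeros = num_bits - 1 = 9
binary(811) = 1100101011

Elias gamma(811) = '000000000' + '1100101011' = 0000000001100101011 (19 bits)


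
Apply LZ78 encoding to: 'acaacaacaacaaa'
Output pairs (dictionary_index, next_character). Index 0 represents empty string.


LZ78 encoding steps:
Dictionary: {0: ''}
Step 1: w='' (idx 0), next='a' -> output (0, 'a'), add 'a' as idx 1
Step 2: w='' (idx 0), next='c' -> output (0, 'c'), add 'c' as idx 2
Step 3: w='a' (idx 1), next='a' -> output (1, 'a'), add 'aa' as idx 3
Step 4: w='c' (idx 2), next='a' -> output (2, 'a'), add 'ca' as idx 4
Step 5: w='a' (idx 1), next='c' -> output (1, 'c'), add 'ac' as idx 5
Step 6: w='aa' (idx 3), next='c' -> output (3, 'c'), add 'aac' as idx 6
Step 7: w='aa' (idx 3), next='a' -> output (3, 'a'), add 'aaa' as idx 7


Encoded: [(0, 'a'), (0, 'c'), (1, 'a'), (2, 'a'), (1, 'c'), (3, 'c'), (3, 'a')]


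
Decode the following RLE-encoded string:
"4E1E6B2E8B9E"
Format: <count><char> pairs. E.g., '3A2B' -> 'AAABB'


Expanding each <count><char> pair:
  4E -> 'EEEE'
  1E -> 'E'
  6B -> 'BBBBBB'
  2E -> 'EE'
  8B -> 'BBBBBBBB'
  9E -> 'EEEEEEEEE'

Decoded = EEEEEBBBBBBEEBBBBBBBBEEEEEEEEE


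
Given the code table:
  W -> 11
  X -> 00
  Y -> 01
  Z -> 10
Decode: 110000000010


Decoding:
11 -> W
00 -> X
00 -> X
00 -> X
00 -> X
10 -> Z


Result: WXXXXZ


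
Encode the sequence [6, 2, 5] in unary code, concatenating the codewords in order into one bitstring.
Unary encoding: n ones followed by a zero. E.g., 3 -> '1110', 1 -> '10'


Encode each number as n ones followed by a terminating 0:
  6 -> 1111110 (7 bits)
  2 -> 110 (3 bits)
  5 -> 111110 (6 bits)
Total length = 7 + 3 + 6 = 16 bits.

Unary([6, 2, 5]) = 1111110110111110 (16 bits)


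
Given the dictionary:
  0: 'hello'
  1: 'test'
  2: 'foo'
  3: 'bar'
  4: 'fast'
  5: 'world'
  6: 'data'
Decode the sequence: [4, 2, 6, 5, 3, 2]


Look up each index in the dictionary:
  4 -> 'fast'
  2 -> 'foo'
  6 -> 'data'
  5 -> 'world'
  3 -> 'bar'
  2 -> 'foo'

Decoded: "fast foo data world bar foo"


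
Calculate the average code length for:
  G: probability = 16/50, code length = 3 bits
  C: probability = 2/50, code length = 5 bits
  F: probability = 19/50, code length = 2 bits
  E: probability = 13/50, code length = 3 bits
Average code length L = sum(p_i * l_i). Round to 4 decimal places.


Weighted contributions p_i * l_i:
  G: (16/50) * 3 = 48/50
  C: (2/50) * 5 = 10/50
  F: (19/50) * 2 = 38/50
  E: (13/50) * 3 = 39/50
Sum = (48 + 10 + 38 + 39)/50 = 135/50

L = 135/50 = 2.7000 bits/symbol


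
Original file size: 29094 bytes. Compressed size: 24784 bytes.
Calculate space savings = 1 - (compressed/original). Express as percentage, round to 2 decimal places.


ratio = compressed/original = 24784/29094 = 0.851859
savings = 1 - ratio = 1 - 0.851859 = 0.148141
as a percentage: 0.148141 * 100 = 14.81%

Space savings = 1 - 24784/29094 = 14.81%


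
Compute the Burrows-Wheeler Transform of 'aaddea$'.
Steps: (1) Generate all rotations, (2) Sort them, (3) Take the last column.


Rotations (sorted):
  0: $aaddea -> last char: a
  1: a$aadde -> last char: e
  2: aaddea$ -> last char: $
  3: addea$a -> last char: a
  4: ddea$aa -> last char: a
  5: dea$aad -> last char: d
  6: ea$aadd -> last char: d


BWT = ae$aadd


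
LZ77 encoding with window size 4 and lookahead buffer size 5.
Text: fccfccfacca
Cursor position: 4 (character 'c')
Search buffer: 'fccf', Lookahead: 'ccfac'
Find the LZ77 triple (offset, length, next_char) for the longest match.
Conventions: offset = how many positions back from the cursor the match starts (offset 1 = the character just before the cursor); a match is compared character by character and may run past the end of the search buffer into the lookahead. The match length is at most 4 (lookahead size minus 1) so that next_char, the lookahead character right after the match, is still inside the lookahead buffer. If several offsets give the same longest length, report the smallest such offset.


Try each offset into the search buffer:
  offset=1 (pos 3, char 'f'): match length 0
  offset=2 (pos 2, char 'c'): match length 1
  offset=3 (pos 1, char 'c'): match length 3
  offset=4 (pos 0, char 'f'): match length 0
Longest match has length 3 at offset 3.
next_char = character at position 4 + 3 = 7 -> 'a'

Best match: offset=3, length=3 (matching 'ccf' starting at position 1)
LZ77 triple: (3, 3, 'a')


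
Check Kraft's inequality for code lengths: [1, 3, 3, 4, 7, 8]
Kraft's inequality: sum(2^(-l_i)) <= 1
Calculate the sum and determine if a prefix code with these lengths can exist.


Sum = 2^(-1) + 2^(-3) + 2^(-3) + 2^(-4) + 2^(-7) + 2^(-8)
    = 0.5 + 0.125 + 0.125 + 0.0625 + 0.0078125 + 0.00390625
    = 211/256 = 0.82421875
Since 0.82421875 <= 1, Kraft's inequality IS satisfied.
A prefix code with these lengths CAN exist.

Kraft sum = 0.82421875. Satisfied.


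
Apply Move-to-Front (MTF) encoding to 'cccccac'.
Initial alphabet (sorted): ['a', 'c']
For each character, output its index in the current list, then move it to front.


MTF encoding:
'c': index 1 in ['a', 'c'] -> ['c', 'a']
'c': index 0 in ['c', 'a'] -> ['c', 'a']
'c': index 0 in ['c', 'a'] -> ['c', 'a']
'c': index 0 in ['c', 'a'] -> ['c', 'a']
'c': index 0 in ['c', 'a'] -> ['c', 'a']
'a': index 1 in ['c', 'a'] -> ['a', 'c']
'c': index 1 in ['a', 'c'] -> ['c', 'a']


Output: [1, 0, 0, 0, 0, 1, 1]


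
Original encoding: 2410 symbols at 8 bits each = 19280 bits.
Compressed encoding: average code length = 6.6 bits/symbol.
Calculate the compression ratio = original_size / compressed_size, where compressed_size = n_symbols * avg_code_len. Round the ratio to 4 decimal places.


original_size = n_symbols * orig_bits = 2410 * 8 = 19280 bits
compressed_size = n_symbols * avg_code_len = 2410 * 6.6 = 15906.0 bits
ratio = original_size / compressed_size = 19280 / 15906.0 = 1.2121

Compression ratio = 1.2121


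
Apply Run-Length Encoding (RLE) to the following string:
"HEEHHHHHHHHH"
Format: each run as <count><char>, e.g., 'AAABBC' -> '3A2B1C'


Scanning runs left to right:
  i=0: run of 'H' x 1 -> '1H'
  i=1: run of 'E' x 2 -> '2E'
  i=3: run of 'H' x 9 -> '9H'

RLE = 1H2E9H


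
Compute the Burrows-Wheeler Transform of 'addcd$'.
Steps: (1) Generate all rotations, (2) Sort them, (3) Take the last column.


Rotations (sorted):
  0: $addcd -> last char: d
  1: addcd$ -> last char: $
  2: cd$add -> last char: d
  3: d$addc -> last char: c
  4: dcd$ad -> last char: d
  5: ddcd$a -> last char: a


BWT = d$dcda


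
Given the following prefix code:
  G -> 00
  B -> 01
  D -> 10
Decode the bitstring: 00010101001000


Decoding step by step:
Bits 00 -> G
Bits 01 -> B
Bits 01 -> B
Bits 01 -> B
Bits 00 -> G
Bits 10 -> D
Bits 00 -> G


Decoded message: GBBBGDG


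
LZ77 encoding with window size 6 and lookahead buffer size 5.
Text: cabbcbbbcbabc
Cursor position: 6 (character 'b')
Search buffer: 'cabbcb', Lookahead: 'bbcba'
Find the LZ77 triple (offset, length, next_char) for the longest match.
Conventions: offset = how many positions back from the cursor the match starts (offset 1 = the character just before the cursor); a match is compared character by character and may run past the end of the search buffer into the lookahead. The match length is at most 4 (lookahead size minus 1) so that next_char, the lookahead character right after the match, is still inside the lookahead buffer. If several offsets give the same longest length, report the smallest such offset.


Try each offset into the search buffer:
  offset=1 (pos 5, char 'b'): match length 2
  offset=2 (pos 4, char 'c'): match length 0
  offset=3 (pos 3, char 'b'): match length 1
  offset=4 (pos 2, char 'b'): match length 4
  offset=5 (pos 1, char 'a'): match length 0
  offset=6 (pos 0, char 'c'): match length 0
Longest match has length 4 at offset 4.
next_char = character at position 6 + 4 = 10 -> 'a'

Best match: offset=4, length=4 (matching 'bbcb' starting at position 2)
LZ77 triple: (4, 4, 'a')
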